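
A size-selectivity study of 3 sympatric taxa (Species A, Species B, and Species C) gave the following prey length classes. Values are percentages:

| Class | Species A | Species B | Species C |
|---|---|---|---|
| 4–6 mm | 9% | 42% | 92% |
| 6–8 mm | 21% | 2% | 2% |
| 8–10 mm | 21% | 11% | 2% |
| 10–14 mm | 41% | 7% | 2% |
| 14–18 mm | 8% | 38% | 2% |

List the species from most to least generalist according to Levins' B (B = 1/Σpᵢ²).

Convert percentages to proportions (divide by 100).
Σp_Aᵢ² = 0.09² + 0.21² + 0.21² + 0.41² + 0.08² = 0.0081 + 0.0441 + 0.0441 + 0.1681 + 0.0064 = 0.2708
B_A = 1 / 0.2708 = 3.6928
Σp_Bᵢ² = 0.42² + 0.02² + 0.11² + 0.07² + 0.38² = 0.1764 + 0.0004 + 0.0121 + 0.0049 + 0.1444 = 0.3382
B_B = 1 / 0.3382 = 2.9568
Σp_Cᵢ² = 0.92² + 0.02² + 0.02² + 0.02² + 0.02² = 0.8464 + 0.0004 + 0.0004 + 0.0004 + 0.0004 = 0.8480
B_C = 1 / 0.8480 = 1.1792
Ranking by B (broadest → narrowest): Species A (3.69) > Species B (2.96) > Species C (1.18)

Species A > Species B > Species C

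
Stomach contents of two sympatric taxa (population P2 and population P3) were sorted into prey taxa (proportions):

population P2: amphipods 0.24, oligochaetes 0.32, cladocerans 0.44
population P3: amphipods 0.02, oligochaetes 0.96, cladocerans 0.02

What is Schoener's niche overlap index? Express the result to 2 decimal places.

0.36

Σ|p₁ᵢ − p₂ᵢ| = 0.22 + 0.64 + 0.42 = 1.28
D = 1 − ½ × 1.28 = 1 − 0.640 = 0.3600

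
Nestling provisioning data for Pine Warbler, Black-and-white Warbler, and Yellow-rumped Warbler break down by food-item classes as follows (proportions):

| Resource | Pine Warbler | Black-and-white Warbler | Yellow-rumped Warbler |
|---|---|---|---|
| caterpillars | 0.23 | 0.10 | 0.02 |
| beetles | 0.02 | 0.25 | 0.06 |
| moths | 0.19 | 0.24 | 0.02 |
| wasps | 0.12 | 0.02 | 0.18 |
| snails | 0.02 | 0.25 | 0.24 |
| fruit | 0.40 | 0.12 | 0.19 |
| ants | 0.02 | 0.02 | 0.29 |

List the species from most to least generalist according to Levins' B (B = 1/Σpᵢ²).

Black-and-white Warbler > Yellow-rumped Warbler > Pine Warbler

Σp_Pineᵢ² = 0.23² + 0.02² + 0.19² + 0.12² + 0.02² + 0.40² + 0.02² = 0.0529 + 0.0004 + 0.0361 + 0.0144 + 0.0004 + 0.1600 + 0.0004 = 0.2646
B_Pine = 1 / 0.2646 = 3.7793
Σp_Blacᵢ² = 0.10² + 0.25² + 0.24² + 0.02² + 0.25² + 0.12² + 0.02² = 0.0100 + 0.0625 + 0.0576 + 0.0004 + 0.0625 + 0.0144 + 0.0004 = 0.2078
B_Blac = 1 / 0.2078 = 4.8123
Σp_Yellᵢ² = 0.02² + 0.06² + 0.02² + 0.18² + 0.24² + 0.19² + 0.29² = 0.0004 + 0.0036 + 0.0004 + 0.0324 + 0.0576 + 0.0361 + 0.0841 = 0.2146
B_Yell = 1 / 0.2146 = 4.6598
Ranking by B (broadest → narrowest): Black-and-white Warbler (4.81) > Yellow-rumped Warbler (4.66) > Pine Warbler (3.78)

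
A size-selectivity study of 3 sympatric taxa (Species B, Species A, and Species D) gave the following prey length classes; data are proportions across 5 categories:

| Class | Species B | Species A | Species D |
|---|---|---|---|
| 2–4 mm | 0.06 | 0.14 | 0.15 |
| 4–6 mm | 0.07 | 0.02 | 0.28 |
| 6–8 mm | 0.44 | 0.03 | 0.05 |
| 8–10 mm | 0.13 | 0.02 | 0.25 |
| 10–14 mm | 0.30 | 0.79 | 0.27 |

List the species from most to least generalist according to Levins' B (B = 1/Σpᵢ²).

Σp_Bᵢ² = 0.06² + 0.07² + 0.44² + 0.13² + 0.30² = 0.0036 + 0.0049 + 0.1936 + 0.0169 + 0.0900 = 0.3090
B_B = 1 / 0.3090 = 3.2362
Σp_Aᵢ² = 0.14² + 0.02² + 0.03² + 0.02² + 0.79² = 0.0196 + 0.0004 + 0.0009 + 0.0004 + 0.6241 = 0.6454
B_A = 1 / 0.6454 = 1.5494
Σp_Dᵢ² = 0.15² + 0.28² + 0.05² + 0.25² + 0.27² = 0.0225 + 0.0784 + 0.0025 + 0.0625 + 0.0729 = 0.2388
B_D = 1 / 0.2388 = 4.1876
Ranking by B (broadest → narrowest): Species D (4.19) > Species B (3.24) > Species A (1.55)

Species D > Species B > Species A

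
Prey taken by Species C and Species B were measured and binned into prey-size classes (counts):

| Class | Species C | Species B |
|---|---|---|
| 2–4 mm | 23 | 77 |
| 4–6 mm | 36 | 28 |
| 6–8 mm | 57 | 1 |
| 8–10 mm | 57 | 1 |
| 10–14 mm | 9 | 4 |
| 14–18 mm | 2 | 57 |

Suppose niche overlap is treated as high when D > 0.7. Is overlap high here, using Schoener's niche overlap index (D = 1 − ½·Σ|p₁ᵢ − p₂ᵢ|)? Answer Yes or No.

No

Proportions for Species C (n=184): 23/184=0.1250, 36/184=0.1957, 57/184=0.3098, 57/184=0.3098, 9/184=0.0489, 2/184=0.0109
Proportions for Species B (n=168): 77/168=0.4583, 28/168=0.1667, 1/168=0.0060, 1/168=0.0060, 4/168=0.0238, 57/168=0.3393
Σ|p₁ᵢ − p₂ᵢ| = 0.3333 + 0.0290 + 0.3038 + 0.3038 + 0.0251 + 0.3284 = 1.3234
D = 1 − ½ × 1.3234 = 1 − 0.66170 = 0.33830
D = 0.33830 < 0.7 → No.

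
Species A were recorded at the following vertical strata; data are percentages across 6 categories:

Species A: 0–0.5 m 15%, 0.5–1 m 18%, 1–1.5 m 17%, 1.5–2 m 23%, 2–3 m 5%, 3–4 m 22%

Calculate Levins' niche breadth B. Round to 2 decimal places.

Convert percentages to proportions (divide by 100).
Σpᵢ² = 0.15² + 0.18² + 0.17² + 0.23² + 0.05² + 0.22² = 0.0225 + 0.0324 + 0.0289 + 0.0529 + 0.0025 + 0.0484 = 0.1876
B = 1 / 0.1876 = 5.3305

5.33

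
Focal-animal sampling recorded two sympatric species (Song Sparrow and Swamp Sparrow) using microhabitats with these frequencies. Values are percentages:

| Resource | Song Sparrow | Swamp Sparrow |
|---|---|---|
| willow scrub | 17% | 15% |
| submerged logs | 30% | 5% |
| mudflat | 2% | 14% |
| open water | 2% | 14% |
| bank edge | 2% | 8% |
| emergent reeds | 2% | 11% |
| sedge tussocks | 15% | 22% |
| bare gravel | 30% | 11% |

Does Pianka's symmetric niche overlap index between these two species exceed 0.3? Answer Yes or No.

Convert percentages to proportions (divide by 100).
Σ p₁ᵢp₂ᵢ = 0.0255 + 0.0150 + 0.0028 + 0.0028 + 0.0016 + 0.0022 + 0.0330 + 0.0330 = 0.1159
Σp_1ᵢ² = 0.17² + 0.30² + 0.02² + 0.02² + 0.02² + 0.02² + 0.15² + 0.30² = 0.0289 + 0.0900 + 0.0004 + 0.0004 + 0.0004 + 0.0004 + 0.0225 + 0.0900 = 0.2330
Σp_2ᵢ² = 0.15² + 0.05² + 0.14² + 0.14² + 0.08² + 0.11² + 0.22² + 0.11² = 0.0225 + 0.0025 + 0.0196 + 0.0196 + 0.0064 + 0.0121 + 0.0484 + 0.0121 = 0.1432
O = 0.1159 / √(0.2330 × 0.1432) = 0.1159 / 0.18266 = 0.6345
O = 0.6345 > 0.3 → Yes.

Yes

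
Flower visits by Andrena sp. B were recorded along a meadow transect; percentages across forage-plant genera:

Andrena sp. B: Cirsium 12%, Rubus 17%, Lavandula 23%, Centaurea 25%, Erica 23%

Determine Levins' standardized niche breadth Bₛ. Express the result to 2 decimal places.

Convert percentages to proportions (divide by 100).
Σpᵢ² = 0.12² + 0.17² + 0.23² + 0.25² + 0.23² = 0.0144 + 0.0289 + 0.0529 + 0.0625 + 0.0529 = 0.2116
B = 1 / 0.2116 = 4.7259
Bₛ = (B − 1)/(n − 1) = (4.7259 − 1)/(5 − 1) = 3.7259/4 = 0.9315

0.93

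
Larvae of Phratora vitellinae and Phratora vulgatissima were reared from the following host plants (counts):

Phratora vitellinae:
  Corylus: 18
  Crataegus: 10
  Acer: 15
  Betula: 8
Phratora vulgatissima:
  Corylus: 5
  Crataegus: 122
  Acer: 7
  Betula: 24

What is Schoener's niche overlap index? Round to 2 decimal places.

0.42

Proportions for Phratora vitellinae (n=51): 18/51=0.3529, 10/51=0.1961, 15/51=0.2941, 8/51=0.1569
Proportions for Phratora vulgatissima (n=158): 5/158=0.0316, 122/158=0.7722, 7/158=0.0443, 24/158=0.1519
Σ|p₁ᵢ − p₂ᵢ| = 0.3213 + 0.5761 + 0.2498 + 0.0050 = 1.1522
D = 1 − ½ × 1.1522 = 1 − 0.57610 = 0.42390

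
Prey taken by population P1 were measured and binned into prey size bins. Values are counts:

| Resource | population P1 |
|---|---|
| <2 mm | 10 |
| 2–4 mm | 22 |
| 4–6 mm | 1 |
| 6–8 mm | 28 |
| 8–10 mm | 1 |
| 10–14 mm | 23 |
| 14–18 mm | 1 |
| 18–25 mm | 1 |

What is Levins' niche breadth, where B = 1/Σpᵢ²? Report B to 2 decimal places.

Proportions for population P1 (n=87): 10/87=0.1149, 22/87=0.2529, 1/87=0.0115, 28/87=0.3218, 1/87=0.0115, 23/87=0.2644, 1/87=0.0115, 1/87=0.0115
Σpᵢ² = 0.1149² + 0.2529² + 0.0115² + 0.3218² + 0.0115² + 0.2644² + 0.0115² + 0.0115² = 0.013202 + 0.063958 + 0.000132 + 0.103555 + 0.000132 + 0.069907 + 0.000132 + 0.000132 = 0.251150
B = 1 / 0.251150 = 3.9817

3.98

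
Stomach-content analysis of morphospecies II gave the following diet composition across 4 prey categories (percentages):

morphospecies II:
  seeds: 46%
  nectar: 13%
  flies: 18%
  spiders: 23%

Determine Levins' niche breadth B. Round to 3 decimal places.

Convert percentages to proportions (divide by 100).
Σpᵢ² = 0.46² + 0.13² + 0.18² + 0.23² = 0.2116 + 0.0169 + 0.0324 + 0.0529 = 0.3138
B = 1 / 0.3138 = 3.18674

3.187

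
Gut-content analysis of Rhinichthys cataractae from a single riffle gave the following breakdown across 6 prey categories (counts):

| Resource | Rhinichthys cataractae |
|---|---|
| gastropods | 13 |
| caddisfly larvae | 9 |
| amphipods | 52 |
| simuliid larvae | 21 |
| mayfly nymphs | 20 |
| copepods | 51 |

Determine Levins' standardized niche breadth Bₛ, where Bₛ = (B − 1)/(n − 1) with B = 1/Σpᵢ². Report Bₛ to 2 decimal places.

Proportions for Rhinichthys cataractae (n=166): 13/166=0.0783, 9/166=0.0542, 52/166=0.3133, 21/166=0.1265, 20/166=0.1205, 51/166=0.3072
Σpᵢ² = 0.0783² + 0.0542² + 0.3133² + 0.1265² + 0.1205² + 0.3072² = 0.006131 + 0.002938 + 0.098157 + 0.016002 + 0.014520 + 0.094372 = 0.232120
B = 1 / 0.232120 = 4.3081
Bₛ = (B − 1)/(n − 1) = (4.3081 − 1)/(6 − 1) = 3.3081/5 = 0.6616

0.66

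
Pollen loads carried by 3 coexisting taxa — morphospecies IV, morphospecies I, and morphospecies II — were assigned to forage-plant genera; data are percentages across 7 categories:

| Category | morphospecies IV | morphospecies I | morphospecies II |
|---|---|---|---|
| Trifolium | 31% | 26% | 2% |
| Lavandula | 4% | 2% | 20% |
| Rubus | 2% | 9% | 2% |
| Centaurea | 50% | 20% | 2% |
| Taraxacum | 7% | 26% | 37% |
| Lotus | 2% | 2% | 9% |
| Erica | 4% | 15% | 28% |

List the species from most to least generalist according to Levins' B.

morphospecies I > morphospecies II > morphospecies IV

Convert percentages to proportions (divide by 100).
Σp_IVᵢ² = 0.31² + 0.04² + 0.02² + 0.50² + 0.07² + 0.02² + 0.04² = 0.0961 + 0.0016 + 0.0004 + 0.2500 + 0.0049 + 0.0004 + 0.0016 = 0.3550
B_IV = 1 / 0.3550 = 2.8169
Σp_Iᵢ² = 0.26² + 0.02² + 0.09² + 0.20² + 0.26² + 0.02² + 0.15² = 0.0676 + 0.0004 + 0.0081 + 0.0400 + 0.0676 + 0.0004 + 0.0225 = 0.2066
B_I = 1 / 0.2066 = 4.8403
Σp_IIᵢ² = 0.02² + 0.20² + 0.02² + 0.02² + 0.37² + 0.09² + 0.28² = 0.0004 + 0.0400 + 0.0004 + 0.0004 + 0.1369 + 0.0081 + 0.0784 = 0.2646
B_II = 1 / 0.2646 = 3.7793
Ranking by B (broadest → narrowest): morphospecies I (4.84) > morphospecies II (3.78) > morphospecies IV (2.82)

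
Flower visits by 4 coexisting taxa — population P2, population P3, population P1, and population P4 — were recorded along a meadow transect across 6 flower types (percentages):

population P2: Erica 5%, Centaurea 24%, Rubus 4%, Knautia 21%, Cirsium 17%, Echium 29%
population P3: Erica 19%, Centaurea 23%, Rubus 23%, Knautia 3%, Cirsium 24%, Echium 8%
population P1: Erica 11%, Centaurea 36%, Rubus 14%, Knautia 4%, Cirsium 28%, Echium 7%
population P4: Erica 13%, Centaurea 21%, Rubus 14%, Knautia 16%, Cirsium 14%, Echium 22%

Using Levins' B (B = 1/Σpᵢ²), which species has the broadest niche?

Convert percentages to proportions (divide by 100).
Σp_P2ᵢ² = 0.05² + 0.24² + 0.04² + 0.21² + 0.17² + 0.29² = 0.0025 + 0.0576 + 0.0016 + 0.0441 + 0.0289 + 0.0841 = 0.2188
B_P2 = 1 / 0.2188 = 4.5704
Σp_P3ᵢ² = 0.19² + 0.23² + 0.23² + 0.03² + 0.24² + 0.08² = 0.0361 + 0.0529 + 0.0529 + 0.0009 + 0.0576 + 0.0064 = 0.2068
B_P3 = 1 / 0.2068 = 4.8356
Σp_P1ᵢ² = 0.11² + 0.36² + 0.14² + 0.04² + 0.28² + 0.07² = 0.0121 + 0.1296 + 0.0196 + 0.0016 + 0.0784 + 0.0049 = 0.2462
B_P1 = 1 / 0.2462 = 4.0617
Σp_P4ᵢ² = 0.13² + 0.21² + 0.14² + 0.16² + 0.14² + 0.22² = 0.0169 + 0.0441 + 0.0196 + 0.0256 + 0.0196 + 0.0484 = 0.1742
B_P4 = 1 / 0.1742 = 5.7405
Highest B → broadest niche (most generalist): population P4 (B = 5.74).

population P4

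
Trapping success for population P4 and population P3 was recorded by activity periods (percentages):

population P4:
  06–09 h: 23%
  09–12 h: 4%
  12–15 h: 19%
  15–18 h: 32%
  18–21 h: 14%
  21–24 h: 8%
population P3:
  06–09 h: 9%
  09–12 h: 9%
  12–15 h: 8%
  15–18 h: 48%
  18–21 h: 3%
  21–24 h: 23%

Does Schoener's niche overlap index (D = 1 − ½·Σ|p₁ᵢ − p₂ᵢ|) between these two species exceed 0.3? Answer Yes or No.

Convert percentages to proportions (divide by 100).
Σ|p₁ᵢ − p₂ᵢ| = 0.14 + 0.05 + 0.11 + 0.16 + 0.11 + 0.15 = 0.72
D = 1 − ½ × 0.72 = 1 − 0.360 = 0.6400
D = 0.6400 > 0.3 → Yes.

Yes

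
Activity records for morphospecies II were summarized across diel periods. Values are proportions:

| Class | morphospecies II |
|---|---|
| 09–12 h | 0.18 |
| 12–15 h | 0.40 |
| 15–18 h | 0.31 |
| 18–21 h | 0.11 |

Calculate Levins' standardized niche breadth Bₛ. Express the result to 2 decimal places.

0.78

Σpᵢ² = 0.18² + 0.40² + 0.31² + 0.11² = 0.0324 + 0.1600 + 0.0961 + 0.0121 = 0.3006
B = 1 / 0.3006 = 3.3267
Bₛ = (B − 1)/(n − 1) = (3.3267 − 1)/(4 − 1) = 2.3267/3 = 0.7756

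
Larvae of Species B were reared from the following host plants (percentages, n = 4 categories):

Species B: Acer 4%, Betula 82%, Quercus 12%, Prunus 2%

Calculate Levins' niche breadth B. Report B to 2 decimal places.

1.45

Convert percentages to proportions (divide by 100).
Σpᵢ² = 0.04² + 0.82² + 0.12² + 0.02² = 0.0016 + 0.6724 + 0.0144 + 0.0004 = 0.6888
B = 1 / 0.6888 = 1.4518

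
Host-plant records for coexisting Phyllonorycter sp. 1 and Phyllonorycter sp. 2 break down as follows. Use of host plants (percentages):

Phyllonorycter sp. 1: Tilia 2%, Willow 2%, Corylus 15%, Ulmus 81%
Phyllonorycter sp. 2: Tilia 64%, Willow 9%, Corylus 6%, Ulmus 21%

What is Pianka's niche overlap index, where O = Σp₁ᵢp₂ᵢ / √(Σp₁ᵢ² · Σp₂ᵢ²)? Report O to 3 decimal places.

Convert percentages to proportions (divide by 100).
Σ p₁ᵢp₂ᵢ = 0.0128 + 0.0018 + 0.0090 + 0.1701 = 0.1937
Σp_1ᵢ² = 0.02² + 0.02² + 0.15² + 0.81² = 0.0004 + 0.0004 + 0.0225 + 0.6561 = 0.6794
Σp_2ᵢ² = 0.64² + 0.09² + 0.06² + 0.21² = 0.4096 + 0.0081 + 0.0036 + 0.0441 = 0.4654
O = 0.1937 / √(0.6794 × 0.4654) = 0.1937 / 0.562310 = 0.34447

0.344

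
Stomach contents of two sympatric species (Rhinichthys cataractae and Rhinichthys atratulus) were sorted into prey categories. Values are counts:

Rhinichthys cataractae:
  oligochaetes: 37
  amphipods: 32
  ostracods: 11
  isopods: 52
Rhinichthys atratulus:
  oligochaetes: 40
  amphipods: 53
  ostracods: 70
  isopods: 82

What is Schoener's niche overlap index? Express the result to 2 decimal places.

0.80

Proportions for Rhinichthys cataractae (n=132): 37/132=0.2803, 32/132=0.2424, 11/132=0.0833, 52/132=0.3939
Proportions for Rhinichthys atratulus (n=245): 40/245=0.1633, 53/245=0.2163, 70/245=0.2857, 82/245=0.3347
Σ|p₁ᵢ − p₂ᵢ| = 0.1170 + 0.0261 + 0.2024 + 0.0592 = 0.4047
D = 1 − ½ × 0.4047 = 1 − 0.20235 = 0.79765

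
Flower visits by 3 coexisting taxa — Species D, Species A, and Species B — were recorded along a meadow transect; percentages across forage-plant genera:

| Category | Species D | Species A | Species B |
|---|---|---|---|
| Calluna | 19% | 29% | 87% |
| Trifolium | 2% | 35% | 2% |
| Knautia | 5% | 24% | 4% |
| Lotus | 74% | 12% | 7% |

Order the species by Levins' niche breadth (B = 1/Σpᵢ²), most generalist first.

Convert percentages to proportions (divide by 100).
Σp_Dᵢ² = 0.19² + 0.02² + 0.05² + 0.74² = 0.0361 + 0.0004 + 0.0025 + 0.5476 = 0.5866
B_D = 1 / 0.5866 = 1.7047
Σp_Aᵢ² = 0.29² + 0.35² + 0.24² + 0.12² = 0.0841 + 0.1225 + 0.0576 + 0.0144 = 0.2786
B_A = 1 / 0.2786 = 3.5894
Σp_Bᵢ² = 0.87² + 0.02² + 0.04² + 0.07² = 0.7569 + 0.0004 + 0.0016 + 0.0049 = 0.7638
B_B = 1 / 0.7638 = 1.3092
Ranking by B (broadest → narrowest): Species A (3.59) > Species D (1.70) > Species B (1.31)

Species A > Species D > Species B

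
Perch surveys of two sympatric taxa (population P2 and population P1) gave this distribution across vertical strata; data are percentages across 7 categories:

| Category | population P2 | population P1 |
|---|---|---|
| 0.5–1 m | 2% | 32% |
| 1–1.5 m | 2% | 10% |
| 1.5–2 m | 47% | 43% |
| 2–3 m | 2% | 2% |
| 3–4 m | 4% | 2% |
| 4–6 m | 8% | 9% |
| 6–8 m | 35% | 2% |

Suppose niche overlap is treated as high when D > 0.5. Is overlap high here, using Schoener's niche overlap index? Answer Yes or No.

Yes

Convert percentages to proportions (divide by 100).
Σ|p₁ᵢ − p₂ᵢ| = 0.30 + 0.08 + 0.04 + 0.00 + 0.02 + 0.01 + 0.33 = 0.78
D = 1 − ½ × 0.78 = 1 − 0.390 = 0.6100
D = 0.6100 > 0.5 → Yes.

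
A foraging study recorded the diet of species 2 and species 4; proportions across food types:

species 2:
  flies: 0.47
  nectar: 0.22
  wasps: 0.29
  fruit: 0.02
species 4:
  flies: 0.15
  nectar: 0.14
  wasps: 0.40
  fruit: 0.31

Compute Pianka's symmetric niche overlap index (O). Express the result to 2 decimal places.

Σ p₁ᵢp₂ᵢ = 0.0705 + 0.0308 + 0.1160 + 0.0062 = 0.2235
Σp_1ᵢ² = 0.47² + 0.22² + 0.29² + 0.02² = 0.2209 + 0.0484 + 0.0841 + 0.0004 = 0.3538
Σp_2ᵢ² = 0.15² + 0.14² + 0.40² + 0.31² = 0.0225 + 0.0196 + 0.1600 + 0.0961 = 0.2982
O = 0.2235 / √(0.3538 × 0.2982) = 0.2235 / 0.32481 = 0.6881

0.69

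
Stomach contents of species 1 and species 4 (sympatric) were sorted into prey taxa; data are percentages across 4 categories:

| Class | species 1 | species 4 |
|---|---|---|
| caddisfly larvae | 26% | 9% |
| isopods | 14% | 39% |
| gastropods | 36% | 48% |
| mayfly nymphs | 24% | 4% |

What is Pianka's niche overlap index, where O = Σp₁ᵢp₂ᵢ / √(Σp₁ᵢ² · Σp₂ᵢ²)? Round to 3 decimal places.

0.794

Convert percentages to proportions (divide by 100).
Σ p₁ᵢp₂ᵢ = 0.0234 + 0.0546 + 0.1728 + 0.0096 = 0.2604
Σp_1ᵢ² = 0.26² + 0.14² + 0.36² + 0.24² = 0.0676 + 0.0196 + 0.1296 + 0.0576 = 0.2744
Σp_2ᵢ² = 0.09² + 0.39² + 0.48² + 0.04² = 0.0081 + 0.1521 + 0.2304 + 0.0016 = 0.3922
O = 0.2604 / √(0.2744 × 0.3922) = 0.2604 / 0.328054 = 0.79377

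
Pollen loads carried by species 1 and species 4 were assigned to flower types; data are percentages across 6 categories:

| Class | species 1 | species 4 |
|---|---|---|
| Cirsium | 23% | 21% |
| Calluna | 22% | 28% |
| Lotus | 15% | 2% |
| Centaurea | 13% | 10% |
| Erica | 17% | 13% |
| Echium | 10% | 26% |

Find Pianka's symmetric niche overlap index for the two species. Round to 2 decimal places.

0.88

Convert percentages to proportions (divide by 100).
Σ p₁ᵢp₂ᵢ = 0.0483 + 0.0616 + 0.0030 + 0.0130 + 0.0221 + 0.0260 = 0.1740
Σp_1ᵢ² = 0.23² + 0.22² + 0.15² + 0.13² + 0.17² + 0.10² = 0.0529 + 0.0484 + 0.0225 + 0.0169 + 0.0289 + 0.0100 = 0.1796
Σp_2ᵢ² = 0.21² + 0.28² + 0.02² + 0.10² + 0.13² + 0.26² = 0.0441 + 0.0784 + 0.0004 + 0.0100 + 0.0169 + 0.0676 = 0.2174
O = 0.1740 / √(0.1796 × 0.2174) = 0.1740 / 0.19760 = 0.8806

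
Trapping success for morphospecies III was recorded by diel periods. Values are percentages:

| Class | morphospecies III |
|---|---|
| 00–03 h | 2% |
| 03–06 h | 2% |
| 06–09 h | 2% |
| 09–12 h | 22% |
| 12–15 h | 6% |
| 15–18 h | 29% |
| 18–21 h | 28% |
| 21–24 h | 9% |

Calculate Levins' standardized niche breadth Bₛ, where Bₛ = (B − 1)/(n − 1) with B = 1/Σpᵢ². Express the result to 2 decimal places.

0.50

Convert percentages to proportions (divide by 100).
Σpᵢ² = 0.02² + 0.02² + 0.02² + 0.22² + 0.06² + 0.29² + 0.28² + 0.09² = 0.0004 + 0.0004 + 0.0004 + 0.0484 + 0.0036 + 0.0841 + 0.0784 + 0.0081 = 0.2238
B = 1 / 0.2238 = 4.4683
Bₛ = (B − 1)/(n − 1) = (4.4683 − 1)/(8 − 1) = 3.4683/7 = 0.4955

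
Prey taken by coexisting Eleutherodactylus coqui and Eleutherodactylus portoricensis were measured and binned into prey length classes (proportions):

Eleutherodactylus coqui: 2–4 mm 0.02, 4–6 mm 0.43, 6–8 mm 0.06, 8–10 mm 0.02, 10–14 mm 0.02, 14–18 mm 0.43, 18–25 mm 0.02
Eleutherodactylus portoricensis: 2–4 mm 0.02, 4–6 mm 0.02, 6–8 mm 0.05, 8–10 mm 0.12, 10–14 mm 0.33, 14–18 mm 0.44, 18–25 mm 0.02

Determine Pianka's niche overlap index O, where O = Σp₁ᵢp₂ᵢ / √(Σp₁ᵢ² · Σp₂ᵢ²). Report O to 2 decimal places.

0.61

Σ p₁ᵢp₂ᵢ = 0.0004 + 0.0086 + 0.0030 + 0.0024 + 0.0066 + 0.1892 + 0.0004 = 0.2106
Σp_1ᵢ² = 0.02² + 0.43² + 0.06² + 0.02² + 0.02² + 0.43² + 0.02² = 0.0004 + 0.1849 + 0.0036 + 0.0004 + 0.0004 + 0.1849 + 0.0004 = 0.3750
Σp_2ᵢ² = 0.02² + 0.02² + 0.05² + 0.12² + 0.33² + 0.44² + 0.02² = 0.0004 + 0.0004 + 0.0025 + 0.0144 + 0.1089 + 0.1936 + 0.0004 = 0.3206
O = 0.2106 / √(0.3750 × 0.3206) = 0.2106 / 0.34673 = 0.6074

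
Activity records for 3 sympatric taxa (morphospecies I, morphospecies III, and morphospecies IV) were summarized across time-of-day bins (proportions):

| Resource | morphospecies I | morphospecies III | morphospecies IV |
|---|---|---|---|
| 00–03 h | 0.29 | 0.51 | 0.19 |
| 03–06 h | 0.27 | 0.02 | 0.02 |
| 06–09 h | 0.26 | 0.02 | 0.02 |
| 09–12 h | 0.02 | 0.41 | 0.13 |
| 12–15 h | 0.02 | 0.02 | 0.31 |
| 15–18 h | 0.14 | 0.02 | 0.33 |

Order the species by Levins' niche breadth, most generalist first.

morphospecies I > morphospecies IV > morphospecies III

Σp_Iᵢ² = 0.29² + 0.27² + 0.26² + 0.02² + 0.02² + 0.14² = 0.0841 + 0.0729 + 0.0676 + 0.0004 + 0.0004 + 0.0196 = 0.2450
B_I = 1 / 0.2450 = 4.0816
Σp_IIIᵢ² = 0.51² + 0.02² + 0.02² + 0.41² + 0.02² + 0.02² = 0.2601 + 0.0004 + 0.0004 + 0.1681 + 0.0004 + 0.0004 = 0.4298
B_III = 1 / 0.4298 = 2.3267
Σp_IVᵢ² = 0.19² + 0.02² + 0.02² + 0.13² + 0.31² + 0.33² = 0.0361 + 0.0004 + 0.0004 + 0.0169 + 0.0961 + 0.1089 = 0.2588
B_IV = 1 / 0.2588 = 3.8640
Ranking by B (broadest → narrowest): morphospecies I (4.08) > morphospecies IV (3.86) > morphospecies III (2.33)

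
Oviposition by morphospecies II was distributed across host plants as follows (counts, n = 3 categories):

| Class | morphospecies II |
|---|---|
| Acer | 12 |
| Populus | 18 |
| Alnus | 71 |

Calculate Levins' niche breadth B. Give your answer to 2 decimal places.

Proportions for morphospecies II (n=101): 12/101=0.1188, 18/101=0.1782, 71/101=0.7030
Σpᵢ² = 0.1188² + 0.1782² + 0.7030² = 0.014113 + 0.031755 + 0.494209 = 0.540077
B = 1 / 0.540077 = 1.8516

1.85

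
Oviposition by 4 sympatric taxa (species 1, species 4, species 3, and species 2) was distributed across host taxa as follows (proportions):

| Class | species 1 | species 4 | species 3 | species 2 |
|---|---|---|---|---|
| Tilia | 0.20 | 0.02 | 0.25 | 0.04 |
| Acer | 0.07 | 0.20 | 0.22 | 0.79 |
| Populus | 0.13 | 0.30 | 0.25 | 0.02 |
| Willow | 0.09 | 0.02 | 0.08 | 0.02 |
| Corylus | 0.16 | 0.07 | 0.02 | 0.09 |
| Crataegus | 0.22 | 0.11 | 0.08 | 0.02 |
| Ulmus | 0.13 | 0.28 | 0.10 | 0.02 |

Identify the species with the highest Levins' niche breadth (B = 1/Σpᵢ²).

Σp_1ᵢ² = 0.20² + 0.07² + 0.13² + 0.09² + 0.16² + 0.22² + 0.13² = 0.0400 + 0.0049 + 0.0169 + 0.0081 + 0.0256 + 0.0484 + 0.0169 = 0.1608
B_1 = 1 / 0.1608 = 6.2189
Σp_4ᵢ² = 0.02² + 0.20² + 0.30² + 0.02² + 0.07² + 0.11² + 0.28² = 0.0004 + 0.0400 + 0.0900 + 0.0004 + 0.0049 + 0.0121 + 0.0784 = 0.2262
B_4 = 1 / 0.2262 = 4.4209
Σp_3ᵢ² = 0.25² + 0.22² + 0.25² + 0.08² + 0.02² + 0.08² + 0.10² = 0.0625 + 0.0484 + 0.0625 + 0.0064 + 0.0004 + 0.0064 + 0.0100 = 0.1966
B_3 = 1 / 0.1966 = 5.0865
Σp_2ᵢ² = 0.04² + 0.79² + 0.02² + 0.02² + 0.09² + 0.02² + 0.02² = 0.0016 + 0.6241 + 0.0004 + 0.0004 + 0.0081 + 0.0004 + 0.0004 = 0.6354
B_2 = 1 / 0.6354 = 1.5738
Highest B → broadest niche (most generalist): species 1 (B = 6.22).

species 1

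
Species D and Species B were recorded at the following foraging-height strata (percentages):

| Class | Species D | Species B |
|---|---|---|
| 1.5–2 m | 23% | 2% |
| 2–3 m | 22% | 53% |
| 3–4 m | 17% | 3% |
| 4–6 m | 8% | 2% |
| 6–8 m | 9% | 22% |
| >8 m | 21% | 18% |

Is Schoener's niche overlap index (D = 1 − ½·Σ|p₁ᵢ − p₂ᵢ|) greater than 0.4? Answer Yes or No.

Convert percentages to proportions (divide by 100).
Σ|p₁ᵢ − p₂ᵢ| = 0.21 + 0.31 + 0.14 + 0.06 + 0.13 + 0.03 = 0.88
D = 1 − ½ × 0.88 = 1 − 0.440 = 0.5600
D = 0.5600 > 0.4 → Yes.

Yes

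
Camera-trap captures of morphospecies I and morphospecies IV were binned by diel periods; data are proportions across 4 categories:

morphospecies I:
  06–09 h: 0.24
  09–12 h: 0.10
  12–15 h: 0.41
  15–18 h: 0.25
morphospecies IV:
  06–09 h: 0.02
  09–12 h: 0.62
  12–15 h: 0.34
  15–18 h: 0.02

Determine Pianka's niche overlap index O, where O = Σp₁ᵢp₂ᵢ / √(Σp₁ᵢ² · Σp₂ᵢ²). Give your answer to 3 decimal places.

0.547

Σ p₁ᵢp₂ᵢ = 0.0048 + 0.0620 + 0.1394 + 0.0050 = 0.2112
Σp_1ᵢ² = 0.24² + 0.10² + 0.41² + 0.25² = 0.0576 + 0.0100 + 0.1681 + 0.0625 = 0.2982
Σp_2ᵢ² = 0.02² + 0.62² + 0.34² + 0.02² = 0.0004 + 0.3844 + 0.1156 + 0.0004 = 0.5008
O = 0.2112 / √(0.2982 × 0.5008) = 0.2112 / 0.386443 = 0.54652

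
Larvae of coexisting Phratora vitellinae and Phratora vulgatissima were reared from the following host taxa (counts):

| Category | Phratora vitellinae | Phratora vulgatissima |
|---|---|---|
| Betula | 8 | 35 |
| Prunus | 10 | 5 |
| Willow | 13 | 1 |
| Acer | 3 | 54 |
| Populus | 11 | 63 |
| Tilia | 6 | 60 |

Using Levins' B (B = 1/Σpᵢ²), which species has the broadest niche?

Proportions for Phratora vitellinae (n=51): 8/51=0.1569, 10/51=0.1961, 13/51=0.2549, 3/51=0.0588, 11/51=0.2157, 6/51=0.1176
Proportions for Phratora vulgatissima (n=218): 35/218=0.1606, 5/218=0.0229, 1/218=0.0046, 54/218=0.2477, 63/218=0.2890, 60/218=0.2752
Σp_viteᵢ² = 0.1569² + 0.1961² + 0.2549² + 0.0588² + 0.2157² + 0.1176² = 0.024618 + 0.038455 + 0.064974 + 0.003457 + 0.046526 + 0.013830 = 0.191860
B_vite = 1 / 0.191860 = 5.2121
Σp_vulgᵢ² = 0.1606² + 0.0229² + 0.0046² + 0.2477² + 0.2890² + 0.2752² = 0.025792 + 0.000524 + 0.000021 + 0.061355 + 0.083521 + 0.075735 = 0.246948
B_vulg = 1 / 0.246948 = 4.0494
Highest B → broadest niche (most generalist): Phratora vitellinae (B = 5.21).

Phratora vitellinae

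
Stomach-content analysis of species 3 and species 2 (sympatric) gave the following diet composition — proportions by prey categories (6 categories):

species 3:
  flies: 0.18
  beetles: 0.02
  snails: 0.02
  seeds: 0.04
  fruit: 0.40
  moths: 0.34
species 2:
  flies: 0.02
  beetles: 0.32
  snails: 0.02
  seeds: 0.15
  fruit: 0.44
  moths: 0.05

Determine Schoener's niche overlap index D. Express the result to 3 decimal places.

Σ|p₁ᵢ − p₂ᵢ| = 0.16 + 0.30 + 0.00 + 0.11 + 0.04 + 0.29 = 0.90
D = 1 − ½ × 0.90 = 1 − 0.450 = 0.55000

0.550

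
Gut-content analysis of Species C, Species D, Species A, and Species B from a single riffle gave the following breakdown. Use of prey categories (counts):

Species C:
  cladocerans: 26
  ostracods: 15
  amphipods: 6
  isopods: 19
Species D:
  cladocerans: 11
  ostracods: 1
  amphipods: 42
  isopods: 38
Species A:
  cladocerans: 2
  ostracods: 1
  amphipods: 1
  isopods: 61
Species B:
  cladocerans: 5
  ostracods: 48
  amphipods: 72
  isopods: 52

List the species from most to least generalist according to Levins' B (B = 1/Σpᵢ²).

Species C > Species B > Species D > Species A

Proportions for Species C (n=66): 26/66=0.3939, 15/66=0.2273, 6/66=0.0909, 19/66=0.2879
Proportions for Species D (n=92): 11/92=0.1196, 1/92=0.0109, 42/92=0.4565, 38/92=0.4130
Proportions for Species A (n=65): 2/65=0.0308, 1/65=0.0154, 1/65=0.0154, 61/65=0.9385
Proportions for Species B (n=177): 5/177=0.0282, 48/177=0.2712, 72/177=0.4068, 52/177=0.2938
Σp_Cᵢ² = 0.3939² + 0.2273² + 0.0909² + 0.2879² = 0.155157 + 0.051665 + 0.008263 + 0.082886 = 0.297971
B_C = 1 / 0.297971 = 3.3560
Σp_Dᵢ² = 0.1196² + 0.0109² + 0.4565² + 0.4130² = 0.014304 + 0.000119 + 0.208392 + 0.170569 = 0.393384
B_D = 1 / 0.393384 = 2.5420
Σp_Aᵢ² = 0.0308² + 0.0154² + 0.0154² + 0.9385² = 0.000949 + 0.000237 + 0.000237 + 0.880782 = 0.882205
B_A = 1 / 0.882205 = 1.1335
Σp_Bᵢ² = 0.0282² + 0.2712² + 0.4068² + 0.2938² = 0.000795 + 0.073549 + 0.165486 + 0.086318 = 0.326148
B_B = 1 / 0.326148 = 3.0661
Ranking by B (broadest → narrowest): Species C (3.36) > Species B (3.07) > Species D (2.54) > Species A (1.13)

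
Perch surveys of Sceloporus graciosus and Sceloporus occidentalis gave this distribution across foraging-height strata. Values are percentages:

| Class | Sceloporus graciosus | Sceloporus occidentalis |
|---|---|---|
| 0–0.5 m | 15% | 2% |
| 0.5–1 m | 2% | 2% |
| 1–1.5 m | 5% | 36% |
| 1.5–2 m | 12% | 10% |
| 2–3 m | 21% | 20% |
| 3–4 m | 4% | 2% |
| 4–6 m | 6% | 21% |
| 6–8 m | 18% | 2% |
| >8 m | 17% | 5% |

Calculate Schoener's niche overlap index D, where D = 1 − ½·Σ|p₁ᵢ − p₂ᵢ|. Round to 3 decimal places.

Convert percentages to proportions (divide by 100).
Σ|p₁ᵢ − p₂ᵢ| = 0.13 + 0.00 + 0.31 + 0.02 + 0.01 + 0.02 + 0.15 + 0.16 + 0.12 = 0.92
D = 1 − ½ × 0.92 = 1 − 0.460 = 0.54000

0.540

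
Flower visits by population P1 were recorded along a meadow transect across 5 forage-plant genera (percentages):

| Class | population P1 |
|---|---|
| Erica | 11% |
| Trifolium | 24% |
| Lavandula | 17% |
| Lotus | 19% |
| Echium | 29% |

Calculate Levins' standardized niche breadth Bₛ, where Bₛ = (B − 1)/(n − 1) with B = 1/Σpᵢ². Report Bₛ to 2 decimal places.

Convert percentages to proportions (divide by 100).
Σpᵢ² = 0.11² + 0.24² + 0.17² + 0.19² + 0.29² = 0.0121 + 0.0576 + 0.0289 + 0.0361 + 0.0841 = 0.2188
B = 1 / 0.2188 = 4.5704
Bₛ = (B − 1)/(n − 1) = (4.5704 − 1)/(5 − 1) = 3.5704/4 = 0.8926

0.89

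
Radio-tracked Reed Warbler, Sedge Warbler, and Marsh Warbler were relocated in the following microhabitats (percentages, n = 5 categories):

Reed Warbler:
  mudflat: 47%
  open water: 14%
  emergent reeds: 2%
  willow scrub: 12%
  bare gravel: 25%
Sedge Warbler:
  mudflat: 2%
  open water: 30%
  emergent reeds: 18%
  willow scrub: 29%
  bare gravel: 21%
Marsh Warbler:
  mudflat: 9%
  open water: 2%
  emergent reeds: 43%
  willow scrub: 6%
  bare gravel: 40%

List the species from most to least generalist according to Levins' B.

Sedge Warbler > Reed Warbler > Marsh Warbler

Convert percentages to proportions (divide by 100).
Σp_Reedᵢ² = 0.47² + 0.14² + 0.02² + 0.12² + 0.25² = 0.2209 + 0.0196 + 0.0004 + 0.0144 + 0.0625 = 0.3178
B_Reed = 1 / 0.3178 = 3.1466
Σp_Sedgᵢ² = 0.02² + 0.30² + 0.18² + 0.29² + 0.21² = 0.0004 + 0.0900 + 0.0324 + 0.0841 + 0.0441 = 0.2510
B_Sedg = 1 / 0.2510 = 3.9841
Σp_Marsᵢ² = 0.09² + 0.02² + 0.43² + 0.06² + 0.40² = 0.0081 + 0.0004 + 0.1849 + 0.0036 + 0.1600 = 0.3570
B_Mars = 1 / 0.3570 = 2.8011
Ranking by B (broadest → narrowest): Sedge Warbler (3.98) > Reed Warbler (3.15) > Marsh Warbler (2.80)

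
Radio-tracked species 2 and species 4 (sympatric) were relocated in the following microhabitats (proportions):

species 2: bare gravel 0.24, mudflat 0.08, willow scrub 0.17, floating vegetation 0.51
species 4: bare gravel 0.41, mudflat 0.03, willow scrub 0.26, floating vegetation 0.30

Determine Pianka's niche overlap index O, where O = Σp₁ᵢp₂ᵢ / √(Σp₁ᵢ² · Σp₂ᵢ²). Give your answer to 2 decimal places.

Σ p₁ᵢp₂ᵢ = 0.0984 + 0.0024 + 0.0442 + 0.1530 = 0.2980
Σp_1ᵢ² = 0.24² + 0.08² + 0.17² + 0.51² = 0.0576 + 0.0064 + 0.0289 + 0.2601 = 0.3530
Σp_2ᵢ² = 0.41² + 0.03² + 0.26² + 0.30² = 0.1681 + 0.0009 + 0.0676 + 0.0900 = 0.3266
O = 0.2980 / √(0.3530 × 0.3266) = 0.2980 / 0.33954 = 0.8777

0.88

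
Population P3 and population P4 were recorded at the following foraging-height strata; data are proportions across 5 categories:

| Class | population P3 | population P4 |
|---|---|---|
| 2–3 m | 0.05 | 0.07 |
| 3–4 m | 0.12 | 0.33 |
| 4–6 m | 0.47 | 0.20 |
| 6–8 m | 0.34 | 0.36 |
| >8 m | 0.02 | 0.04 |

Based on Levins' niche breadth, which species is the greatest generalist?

Σp_P3ᵢ² = 0.05² + 0.12² + 0.47² + 0.34² + 0.02² = 0.0025 + 0.0144 + 0.2209 + 0.1156 + 0.0004 = 0.3538
B_P3 = 1 / 0.3538 = 2.8265
Σp_P4ᵢ² = 0.07² + 0.33² + 0.20² + 0.36² + 0.04² = 0.0049 + 0.1089 + 0.0400 + 0.1296 + 0.0016 = 0.2850
B_P4 = 1 / 0.2850 = 3.5088
Highest B → broadest niche (most generalist): population P4 (B = 3.51).

population P4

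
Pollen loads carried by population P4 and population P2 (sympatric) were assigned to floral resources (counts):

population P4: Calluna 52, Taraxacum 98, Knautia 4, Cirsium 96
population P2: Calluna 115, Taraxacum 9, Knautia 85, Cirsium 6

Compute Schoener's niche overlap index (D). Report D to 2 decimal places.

Proportions for population P4 (n=250): 52/250=0.2080, 98/250=0.3920, 4/250=0.0160, 96/250=0.3840
Proportions for population P2 (n=215): 115/215=0.5349, 9/215=0.0419, 85/215=0.3953, 6/215=0.0279
Σ|p₁ᵢ − p₂ᵢ| = 0.3269 + 0.3501 + 0.3793 + 0.3561 = 1.4124
D = 1 − ½ × 1.4124 = 1 − 0.70620 = 0.29380

0.29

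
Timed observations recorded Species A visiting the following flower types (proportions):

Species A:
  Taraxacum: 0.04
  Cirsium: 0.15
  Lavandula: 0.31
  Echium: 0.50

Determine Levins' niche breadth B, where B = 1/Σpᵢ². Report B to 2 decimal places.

2.70

Σpᵢ² = 0.04² + 0.15² + 0.31² + 0.50² = 0.0016 + 0.0225 + 0.0961 + 0.2500 = 0.3702
B = 1 / 0.3702 = 2.7012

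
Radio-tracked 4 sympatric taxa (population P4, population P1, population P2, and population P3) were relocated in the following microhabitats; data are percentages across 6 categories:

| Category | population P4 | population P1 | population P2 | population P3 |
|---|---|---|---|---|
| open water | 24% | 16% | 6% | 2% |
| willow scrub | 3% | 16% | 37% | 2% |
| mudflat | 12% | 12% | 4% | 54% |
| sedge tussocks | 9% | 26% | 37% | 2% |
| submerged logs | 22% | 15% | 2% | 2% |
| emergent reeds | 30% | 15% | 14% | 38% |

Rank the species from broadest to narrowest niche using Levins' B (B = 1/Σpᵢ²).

Convert percentages to proportions (divide by 100).
Σp_P4ᵢ² = 0.24² + 0.03² + 0.12² + 0.09² + 0.22² + 0.30² = 0.0576 + 0.0009 + 0.0144 + 0.0081 + 0.0484 + 0.0900 = 0.2194
B_P4 = 1 / 0.2194 = 4.5579
Σp_P1ᵢ² = 0.16² + 0.16² + 0.12² + 0.26² + 0.15² + 0.15² = 0.0256 + 0.0256 + 0.0144 + 0.0676 + 0.0225 + 0.0225 = 0.1782
B_P1 = 1 / 0.1782 = 5.6117
Σp_P2ᵢ² = 0.06² + 0.37² + 0.04² + 0.37² + 0.02² + 0.14² = 0.0036 + 0.1369 + 0.0016 + 0.1369 + 0.0004 + 0.0196 = 0.2990
B_P2 = 1 / 0.2990 = 3.3445
Σp_P3ᵢ² = 0.02² + 0.02² + 0.54² + 0.02² + 0.02² + 0.38² = 0.0004 + 0.0004 + 0.2916 + 0.0004 + 0.0004 + 0.1444 = 0.4376
B_P3 = 1 / 0.4376 = 2.2852
Ranking by B (broadest → narrowest): population P1 (5.61) > population P4 (4.56) > population P2 (3.34) > population P3 (2.29)

population P1 > population P4 > population P2 > population P3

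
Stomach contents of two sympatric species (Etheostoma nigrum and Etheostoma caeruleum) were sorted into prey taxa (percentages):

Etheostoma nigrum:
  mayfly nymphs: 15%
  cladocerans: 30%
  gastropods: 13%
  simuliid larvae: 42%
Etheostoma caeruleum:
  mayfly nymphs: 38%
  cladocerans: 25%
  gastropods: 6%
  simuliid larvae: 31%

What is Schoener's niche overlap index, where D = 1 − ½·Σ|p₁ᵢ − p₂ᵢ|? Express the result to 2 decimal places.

Convert percentages to proportions (divide by 100).
Σ|p₁ᵢ − p₂ᵢ| = 0.23 + 0.05 + 0.07 + 0.11 = 0.46
D = 1 − ½ × 0.46 = 1 − 0.230 = 0.7700

0.77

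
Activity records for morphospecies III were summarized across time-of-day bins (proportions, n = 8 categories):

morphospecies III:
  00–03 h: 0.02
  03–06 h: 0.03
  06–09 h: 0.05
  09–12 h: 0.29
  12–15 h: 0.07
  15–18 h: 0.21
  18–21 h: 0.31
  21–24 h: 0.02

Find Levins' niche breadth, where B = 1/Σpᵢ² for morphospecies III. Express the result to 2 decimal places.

4.28

Σpᵢ² = 0.02² + 0.03² + 0.05² + 0.29² + 0.07² + 0.21² + 0.31² + 0.02² = 0.0004 + 0.0009 + 0.0025 + 0.0841 + 0.0049 + 0.0441 + 0.0961 + 0.0004 = 0.2334
B = 1 / 0.2334 = 4.2845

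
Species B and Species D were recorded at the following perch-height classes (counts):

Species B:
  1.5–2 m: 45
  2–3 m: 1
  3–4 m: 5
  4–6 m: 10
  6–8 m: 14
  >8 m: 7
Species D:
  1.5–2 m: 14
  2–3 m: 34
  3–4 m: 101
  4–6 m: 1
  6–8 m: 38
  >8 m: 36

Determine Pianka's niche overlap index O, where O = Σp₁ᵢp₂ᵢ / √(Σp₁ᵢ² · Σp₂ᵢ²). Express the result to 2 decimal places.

0.34

Proportions for Species B (n=82): 45/82=0.5488, 1/82=0.0122, 5/82=0.0610, 10/82=0.1220, 14/82=0.1707, 7/82=0.0854
Proportions for Species D (n=224): 14/224=0.0625, 34/224=0.1518, 101/224=0.4509, 1/224=0.0045, 38/224=0.1696, 36/224=0.1607
Σ p₁ᵢp₂ᵢ = 0.034300 + 0.001852 + 0.027505 + 0.000549 + 0.028951 + 0.013724 = 0.106881
Σp_1ᵢ² = 0.5488² + 0.0122² + 0.0610² + 0.1220² + 0.1707² + 0.0854² = 0.301181 + 0.000149 + 0.003721 + 0.014884 + 0.029138 + 0.007293 = 0.356366
Σp_2ᵢ² = 0.0625² + 0.1518² + 0.4509² + 0.0045² + 0.1696² + 0.1607² = 0.003906 + 0.023043 + 0.203311 + 0.000020 + 0.028764 + 0.025824 = 0.284868
O = 0.106881 / √(0.356366 × 0.284868) = 0.106881 / 0.3186177 = 0.3355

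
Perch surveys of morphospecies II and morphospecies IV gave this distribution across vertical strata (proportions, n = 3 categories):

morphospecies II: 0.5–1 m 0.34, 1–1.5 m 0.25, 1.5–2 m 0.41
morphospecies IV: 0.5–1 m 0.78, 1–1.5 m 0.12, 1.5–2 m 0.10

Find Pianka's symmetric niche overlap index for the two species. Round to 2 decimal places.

Σ p₁ᵢp₂ᵢ = 0.2652 + 0.0300 + 0.0410 = 0.3362
Σp_1ᵢ² = 0.34² + 0.25² + 0.41² = 0.1156 + 0.0625 + 0.1681 = 0.3462
Σp_2ᵢ² = 0.78² + 0.12² + 0.10² = 0.6084 + 0.0144 + 0.0100 = 0.6328
O = 0.3362 / √(0.3462 × 0.6328) = 0.3362 / 0.46805 = 0.7183

0.72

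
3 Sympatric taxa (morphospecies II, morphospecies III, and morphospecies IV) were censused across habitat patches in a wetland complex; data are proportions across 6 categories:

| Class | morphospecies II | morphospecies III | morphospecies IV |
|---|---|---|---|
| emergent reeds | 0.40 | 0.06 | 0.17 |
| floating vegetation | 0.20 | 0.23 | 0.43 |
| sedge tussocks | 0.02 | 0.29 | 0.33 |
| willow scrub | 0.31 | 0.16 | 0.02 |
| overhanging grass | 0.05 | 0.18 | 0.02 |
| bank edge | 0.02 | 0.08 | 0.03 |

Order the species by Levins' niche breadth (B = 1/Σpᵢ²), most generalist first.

Σp_IIᵢ² = 0.40² + 0.20² + 0.02² + 0.31² + 0.05² + 0.02² = 0.1600 + 0.0400 + 0.0004 + 0.0961 + 0.0025 + 0.0004 = 0.2994
B_II = 1 / 0.2994 = 3.3400
Σp_IIIᵢ² = 0.06² + 0.23² + 0.29² + 0.16² + 0.18² + 0.08² = 0.0036 + 0.0529 + 0.0841 + 0.0256 + 0.0324 + 0.0064 = 0.2050
B_III = 1 / 0.2050 = 4.8780
Σp_IVᵢ² = 0.17² + 0.43² + 0.33² + 0.02² + 0.02² + 0.03² = 0.0289 + 0.1849 + 0.1089 + 0.0004 + 0.0004 + 0.0009 = 0.3244
B_IV = 1 / 0.3244 = 3.0826
Ranking by B (broadest → narrowest): morphospecies III (4.88) > morphospecies II (3.34) > morphospecies IV (3.08)

morphospecies III > morphospecies II > morphospecies IV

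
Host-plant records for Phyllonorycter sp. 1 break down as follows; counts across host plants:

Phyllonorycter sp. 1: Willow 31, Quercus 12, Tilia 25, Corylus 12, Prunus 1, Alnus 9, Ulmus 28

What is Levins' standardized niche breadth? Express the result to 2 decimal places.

0.68

Proportions for Phyllonorycter sp. 1 (n=118): 31/118=0.2627, 12/118=0.1017, 25/118=0.2119, 12/118=0.1017, 1/118=0.0085, 9/118=0.0763, 28/118=0.2373
Σpᵢ² = 0.2627² + 0.1017² + 0.2119² + 0.1017² + 0.0085² + 0.0763² + 0.2373² = 0.069011 + 0.010343 + 0.044902 + 0.010343 + 0.000072 + 0.005822 + 0.056311 = 0.196804
B = 1 / 0.196804 = 5.0812
Bₛ = (B − 1)/(n − 1) = (5.0812 − 1)/(7 − 1) = 4.0812/6 = 0.6802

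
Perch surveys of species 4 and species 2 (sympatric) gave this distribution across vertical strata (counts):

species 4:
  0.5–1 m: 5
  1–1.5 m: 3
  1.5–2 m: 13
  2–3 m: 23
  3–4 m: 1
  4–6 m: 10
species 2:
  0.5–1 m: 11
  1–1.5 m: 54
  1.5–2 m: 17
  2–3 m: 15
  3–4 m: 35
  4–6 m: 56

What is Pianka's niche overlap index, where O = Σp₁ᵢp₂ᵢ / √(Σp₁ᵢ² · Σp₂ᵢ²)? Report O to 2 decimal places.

Proportions for species 4 (n=55): 5/55=0.0909, 3/55=0.0545, 13/55=0.2364, 23/55=0.4182, 1/55=0.0182, 10/55=0.1818
Proportions for species 2 (n=188): 11/188=0.0585, 54/188=0.2872, 17/188=0.0904, 15/188=0.0798, 35/188=0.1862, 56/188=0.2979
Σ p₁ᵢp₂ᵢ = 0.005318 + 0.015652 + 0.021371 + 0.033372 + 0.003389 + 0.054158 = 0.133260
Σp_1ᵢ² = 0.0909² + 0.0545² + 0.2364² + 0.4182² + 0.0182² + 0.1818² = 0.008263 + 0.002970 + 0.055885 + 0.174891 + 0.000331 + 0.033051 = 0.275391
Σp_2ᵢ² = 0.0585² + 0.2872² + 0.0904² + 0.0798² + 0.1862² + 0.2979² = 0.003422 + 0.082484 + 0.008172 + 0.006368 + 0.034670 + 0.088744 = 0.223860
O = 0.133260 / √(0.275391 × 0.223860) = 0.133260 / 0.2482922 = 0.5367

0.54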